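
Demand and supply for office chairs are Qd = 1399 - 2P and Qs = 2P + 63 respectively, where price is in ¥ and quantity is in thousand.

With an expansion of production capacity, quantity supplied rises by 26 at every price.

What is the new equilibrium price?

Before the shock: 1399 - 2P = 2P + 63 ⇒ 1336 = 4P ⇒ P = 334, Q = 731.
With the change applied: demand Qd = 1399 - 2P, supply Qs = 2P + 89.
Equate the new curves: 1399 - 2P = 2P + 89, giving 1310 = 4P, P = 327.5, Q = 744.

327.5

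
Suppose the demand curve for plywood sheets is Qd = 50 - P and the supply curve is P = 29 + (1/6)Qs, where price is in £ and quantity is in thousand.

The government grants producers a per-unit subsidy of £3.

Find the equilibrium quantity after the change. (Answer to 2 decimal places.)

Original equilibrium: 50 - P = 6P - 174 gives 224 = 7P, so P = 32 and Q = 18.
Since sellers receive the price plus the subsidy, the effective supply curve becomes Qs = 6P - 156.
Equate the new curves: 50 - P = 6P - 156, giving 206 = 7P, P = 206/7 ≈ 29.4286, Q = 144/7 ≈ 20.5714.

20.57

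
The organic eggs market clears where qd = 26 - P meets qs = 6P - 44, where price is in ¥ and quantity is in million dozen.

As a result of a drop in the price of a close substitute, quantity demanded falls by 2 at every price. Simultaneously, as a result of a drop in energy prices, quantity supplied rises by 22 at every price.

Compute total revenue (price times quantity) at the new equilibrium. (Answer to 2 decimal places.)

Before the shock: 26 - P = 6P - 44 ⇒ 70 = 7P ⇒ P = 10, q = 16.
The new curves are qd = 24 - P (demand) and qs = 6P - 22 (supply).
New equilibrium: 24 - P = 6P - 22 ⇒ 46 = 7P ⇒ P = 46/7 ≈ 6.5714, q = 122/7 ≈ 17.4286.
New expenditure = 6.5714 × 17.4286 = 114.53.

114.53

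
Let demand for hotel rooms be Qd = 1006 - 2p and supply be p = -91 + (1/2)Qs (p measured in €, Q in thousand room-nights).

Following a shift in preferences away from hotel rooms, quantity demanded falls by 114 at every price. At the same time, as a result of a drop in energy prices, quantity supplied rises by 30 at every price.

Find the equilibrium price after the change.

170

Solve the original market: 1006 - 2p = 2p + 182, hence p = 206 and Q = 594.
With the change applied: demand Qd = 892 - 2p, supply Qs = 2p + 212.
Equate the new curves: 892 - 2p = 2p + 212, giving 680 = 4p, p = 170, Q = 552.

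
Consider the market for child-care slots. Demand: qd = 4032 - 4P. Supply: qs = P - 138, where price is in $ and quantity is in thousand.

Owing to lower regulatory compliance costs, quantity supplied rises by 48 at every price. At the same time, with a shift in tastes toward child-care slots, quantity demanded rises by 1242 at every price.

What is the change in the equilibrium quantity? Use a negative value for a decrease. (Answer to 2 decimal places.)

+286.80

Solve the original market: 4032 - 4P = P - 138, hence P = 834 and q = 696.
The new curves are qd = 5274 - 4P (demand) and qs = P - 90 (supply).
Clearing the new market: 5274 - 4P = P - 90, so P = 1072.8 and q = 982.8.
Δq = 982.8 − 696 = +286.80.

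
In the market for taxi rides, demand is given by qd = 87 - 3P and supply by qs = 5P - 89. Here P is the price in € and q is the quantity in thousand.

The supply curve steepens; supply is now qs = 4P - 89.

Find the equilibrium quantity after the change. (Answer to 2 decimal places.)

11.57

Initially, 87 - 3P = 5P - 89, so 176 = 8P and P = 22, q = 21.
After the shift, demand is qd = 87 - 3P and supply is qs = 4P - 89.
Clearing the new market: 87 - 3P = 4P - 89, so P = 176/7 ≈ 25.1429 and q = 81/7 ≈ 11.5714.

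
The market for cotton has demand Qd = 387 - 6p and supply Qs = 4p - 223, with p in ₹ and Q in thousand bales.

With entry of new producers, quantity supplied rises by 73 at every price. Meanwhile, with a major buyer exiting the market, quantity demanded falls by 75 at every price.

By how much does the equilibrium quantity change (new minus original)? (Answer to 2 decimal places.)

+13.80

Initially, 387 - 6p = 4p - 223, so 610 = 10p and p = 61, Q = 21.
The shock moves the curves to Qd = 312 - 6p and Qs = 4p - 150.
Setting them equal: 312 - 6p = 4p - 150 → 462 = 10p, so p = 46.2 and Q = 34.8.
ΔQ = 34.8 − 21 = +13.80.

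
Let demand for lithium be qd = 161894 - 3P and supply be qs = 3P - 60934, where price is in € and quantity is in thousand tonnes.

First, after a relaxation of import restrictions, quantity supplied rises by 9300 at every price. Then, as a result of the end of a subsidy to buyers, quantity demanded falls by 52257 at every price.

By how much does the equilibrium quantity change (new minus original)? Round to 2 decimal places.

-21478.50

Initially, 161894 - 3P = 3P - 60934, so 222828 = 6P and P = 37138, q = 50480.
The new curves are qd = 109637 - 3P (demand) and qs = 3P - 51634 (supply).
Equate the new curves: 109637 - 3P = 3P - 51634, giving 161271 = 6P, P = 26878.5, q = 29001.5.
Δq = 29001.5 − 50480 = -21478.50.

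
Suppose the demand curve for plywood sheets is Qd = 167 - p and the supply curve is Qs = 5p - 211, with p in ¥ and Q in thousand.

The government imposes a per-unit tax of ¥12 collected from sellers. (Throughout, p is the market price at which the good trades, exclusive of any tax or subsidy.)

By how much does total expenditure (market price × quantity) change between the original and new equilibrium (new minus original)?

Before the shock: 167 - p = 5p - 211 ⇒ 378 = 6p ⇒ p = 63, Q = 104.
Since sellers keep the price net of the tax, the effective supply curve becomes Qs = 5p - 271.
Clearing the new market: 167 - p = 5p - 271, so p = 73 and Q = 94.
Expenditure moves from 63×104 = 6552 to 73×94 = 6862; change = +310.

+310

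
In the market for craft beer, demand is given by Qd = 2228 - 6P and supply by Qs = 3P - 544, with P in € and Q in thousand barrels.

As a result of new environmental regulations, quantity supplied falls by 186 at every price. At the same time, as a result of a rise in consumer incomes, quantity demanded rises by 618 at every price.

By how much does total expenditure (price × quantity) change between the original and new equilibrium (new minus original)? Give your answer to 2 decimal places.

Original equilibrium: 2228 - 6P = 3P - 544 gives 2772 = 9P, so P = 308 and Q = 380.
The shock moves the curves to Qd = 2846 - 6P and Qs = 3P - 730.
New equilibrium: 2846 - 6P = 3P - 730 ⇒ 3576 = 9P ⇒ P = 1192/3 ≈ 397.3333, Q = 462.
Expenditure moves from 308×380 = 117040 to 397.3333×462 = 183568; change = +66528.00.

+66528.00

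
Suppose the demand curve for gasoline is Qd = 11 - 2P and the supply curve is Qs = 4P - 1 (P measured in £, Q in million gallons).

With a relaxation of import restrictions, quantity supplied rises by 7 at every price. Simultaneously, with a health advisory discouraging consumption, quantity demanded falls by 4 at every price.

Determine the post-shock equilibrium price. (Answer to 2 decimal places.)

0.17

Solve the original market: 11 - 2P = 4P - 1, hence P = 2 and Q = 7.
The new curves are Qd = 7 - 2P (demand) and Qs = 4P + 6 (supply).
Setting them equal: 7 - 2P = 4P + 6 → 1 = 6P, so P = 1/6 ≈ 0.1667 and Q = 20/3 ≈ 6.6667.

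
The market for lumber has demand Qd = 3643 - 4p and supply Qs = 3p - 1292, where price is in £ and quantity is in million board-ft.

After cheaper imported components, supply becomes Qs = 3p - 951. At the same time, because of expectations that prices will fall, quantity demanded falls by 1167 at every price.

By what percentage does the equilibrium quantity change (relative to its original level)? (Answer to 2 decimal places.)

-37.09

Original equilibrium: 3643 - 4p = 3p - 1292 gives 4935 = 7p, so p = 705 and Q = 823.
The new curves are Qd = 2476 - 4p (demand) and Qs = 3p - 951 (supply).
New equilibrium: 2476 - 4p = 3p - 951 ⇒ 3427 = 7p ⇒ p = 3427/7 ≈ 489.5714, Q = 3624/7 ≈ 517.7143.
%ΔQ = (517.7143 − 823) / 823 × 100 = -37.09%.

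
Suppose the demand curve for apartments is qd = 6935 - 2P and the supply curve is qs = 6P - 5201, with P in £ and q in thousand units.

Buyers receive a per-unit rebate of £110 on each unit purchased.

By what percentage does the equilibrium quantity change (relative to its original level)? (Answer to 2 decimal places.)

Solve the original market: 6935 - 2P = 6P - 5201, hence P = 1517 and q = 3901.
Since buyers' out-of-pocket price is the market price minus the rebate, the effective demand curve becomes qd = 7155 - 2P.
Setting them equal: 7155 - 2P = 6P - 5201 → 12356 = 8P, so P = 1544.5 and q = 4066.
%Δq = (4066 − 3901) / 3901 × 100 = +4.23%.

+4.23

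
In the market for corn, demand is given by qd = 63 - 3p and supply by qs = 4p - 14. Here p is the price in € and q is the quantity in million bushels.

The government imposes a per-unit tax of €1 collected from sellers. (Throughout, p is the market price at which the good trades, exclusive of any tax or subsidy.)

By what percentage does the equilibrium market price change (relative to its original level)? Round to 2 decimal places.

+5.19

Before the shock: 63 - 3p = 4p - 14 ⇒ 77 = 7p ⇒ p = 11, q = 30.
Since sellers keep the price net of the tax, the effective supply curve becomes qs = 4p - 18.
Equate the new curves: 63 - 3p = 4p - 18, giving 81 = 7p, p = 81/7 ≈ 11.5714, q = 198/7 ≈ 28.2857.
%Δp = (11.5714 − 11) / 11 × 100 = +5.19%.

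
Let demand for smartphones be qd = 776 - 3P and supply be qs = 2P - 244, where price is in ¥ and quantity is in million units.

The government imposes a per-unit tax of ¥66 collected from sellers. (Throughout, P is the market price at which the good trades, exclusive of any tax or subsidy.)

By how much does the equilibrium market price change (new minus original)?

Initially, 776 - 3P = 2P - 244, so 1020 = 5P and P = 204, q = 164.
Since sellers keep the price net of the tax, the effective supply curve becomes qs = 2P - 376.
New equilibrium: 776 - 3P = 2P - 376 ⇒ 1152 = 5P ⇒ P = 230.4, q = 84.8.
ΔP = 230.4 − 204 = +26.4.

+26.4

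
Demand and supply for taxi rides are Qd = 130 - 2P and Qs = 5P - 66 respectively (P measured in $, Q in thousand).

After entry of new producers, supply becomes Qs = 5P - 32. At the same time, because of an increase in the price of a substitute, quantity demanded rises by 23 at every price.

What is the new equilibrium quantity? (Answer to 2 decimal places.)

Before the shock: 130 - 2P = 5P - 66 ⇒ 196 = 7P ⇒ P = 28, Q = 74.
The shock moves the curves to Qd = 153 - 2P and Qs = 5P - 32.
New equilibrium: 153 - 2P = 5P - 32 ⇒ 185 = 7P ⇒ P = 185/7 ≈ 26.4286, Q = 701/7 ≈ 100.1429.

100.14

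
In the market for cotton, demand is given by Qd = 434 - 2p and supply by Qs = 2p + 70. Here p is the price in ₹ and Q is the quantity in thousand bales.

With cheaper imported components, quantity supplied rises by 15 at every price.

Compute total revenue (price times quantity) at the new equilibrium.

22641.375

Solve the original market: 434 - 2p = 2p + 70, hence p = 91 and Q = 252.
With the change applied: demand Qd = 434 - 2p, supply Qs = 2p + 85.
Equate the new curves: 434 - 2p = 2p + 85, giving 349 = 4p, p = 87.25, Q = 259.5.
New expenditure = 87.25 × 259.5 = 22641.375.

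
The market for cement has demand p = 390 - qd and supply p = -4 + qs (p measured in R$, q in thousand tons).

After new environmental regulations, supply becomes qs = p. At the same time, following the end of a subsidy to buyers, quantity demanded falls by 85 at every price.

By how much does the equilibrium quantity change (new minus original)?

-44.5

Initially, 390 - p = p + 4, so 386 = 2p and p = 193, q = 197.
With the change applied: demand qd = 305 - p, supply qs = p.
Equate the new curves: 305 - p = p, giving 305 = 2p, p = 152.5, q = 152.5.
Δq = 152.5 − 197 = -44.5.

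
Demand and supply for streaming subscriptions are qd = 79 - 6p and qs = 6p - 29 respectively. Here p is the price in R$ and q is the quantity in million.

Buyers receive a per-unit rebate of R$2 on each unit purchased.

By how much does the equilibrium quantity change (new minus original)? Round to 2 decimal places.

+6.00

Initially, 79 - 6p = 6p - 29, so 108 = 12p and p = 9, q = 25.
Since buyers' out-of-pocket price is the market price minus the rebate, the effective demand curve becomes qd = 91 - 6p.
New equilibrium: 91 - 6p = 6p - 29 ⇒ 120 = 12p ⇒ p = 10, q = 31.
Δq = 31 − 25 = +6.00.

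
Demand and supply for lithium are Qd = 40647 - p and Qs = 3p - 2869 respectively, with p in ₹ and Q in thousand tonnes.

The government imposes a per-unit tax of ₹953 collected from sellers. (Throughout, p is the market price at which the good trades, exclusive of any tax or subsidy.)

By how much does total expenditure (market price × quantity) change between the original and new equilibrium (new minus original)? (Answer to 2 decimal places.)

Solve the original market: 40647 - p = 3p - 2869, hence p = 10879 and Q = 29768.
Since sellers keep the price net of the tax, the effective supply curve becomes Qs = 3p - 5728.
Setting them equal: 40647 - p = 3p - 5728 → 46375 = 4p, so p = 11593.75 and Q = 29053.25.
Expenditure moves from 10879×29768 = 323846072 to 11593.75×29053.25 = 336836117.1875; change = +12990045.19.

+12990045.19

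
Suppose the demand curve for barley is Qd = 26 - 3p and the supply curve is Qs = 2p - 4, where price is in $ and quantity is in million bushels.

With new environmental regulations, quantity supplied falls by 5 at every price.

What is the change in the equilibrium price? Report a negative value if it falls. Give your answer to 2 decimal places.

Solve the original market: 26 - 3p = 2p - 4, hence p = 6 and Q = 8.
With the change applied: demand Qd = 26 - 3p, supply Qs = 2p - 9.
Clearing the new market: 26 - 3p = 2p - 9, so p = 7 and Q = 5.
Δp = 7 − 6 = +1.00.

+1.00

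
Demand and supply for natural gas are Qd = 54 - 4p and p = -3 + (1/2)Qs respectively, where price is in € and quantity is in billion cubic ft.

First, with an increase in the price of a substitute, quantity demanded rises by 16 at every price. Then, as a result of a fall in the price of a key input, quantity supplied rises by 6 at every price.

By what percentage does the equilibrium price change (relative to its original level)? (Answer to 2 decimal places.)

+20.83

Solve the original market: 54 - 4p = 2p + 6, hence p = 8 and Q = 22.
After the shift, demand is Qd = 70 - 4p and supply is Qs = 2p + 12.
Setting them equal: 70 - 4p = 2p + 12 → 58 = 6p, so p = 29/3 ≈ 9.6667 and Q = 94/3 ≈ 31.3333.
%Δp = (9.6667 − 8) / 8 × 100 = +20.83%.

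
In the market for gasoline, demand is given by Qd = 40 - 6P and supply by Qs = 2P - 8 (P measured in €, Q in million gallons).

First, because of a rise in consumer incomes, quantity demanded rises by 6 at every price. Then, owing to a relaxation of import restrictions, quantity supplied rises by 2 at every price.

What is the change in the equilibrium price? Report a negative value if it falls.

Solve the original market: 40 - 6P = 2P - 8, hence P = 6 and Q = 4.
With the change applied: demand Qd = 46 - 6P, supply Qs = 2P - 6.
New equilibrium: 46 - 6P = 2P - 6 ⇒ 52 = 8P ⇒ P = 6.5, Q = 7.
ΔP = 6.5 − 6 = +0.5.

+0.5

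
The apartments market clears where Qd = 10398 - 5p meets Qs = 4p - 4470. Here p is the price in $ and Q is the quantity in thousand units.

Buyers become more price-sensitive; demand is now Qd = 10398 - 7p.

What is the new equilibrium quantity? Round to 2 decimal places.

Solve the original market: 10398 - 5p = 4p - 4470, hence p = 1652 and Q = 2138.
After the shift, demand is Qd = 10398 - 7p and supply is Qs = 4p - 4470.
Equate the new curves: 10398 - 7p = 4p - 4470, giving 14868 = 11p, p = 14868/11 ≈ 1351.6364, Q = 10302/11 ≈ 936.5455.

936.55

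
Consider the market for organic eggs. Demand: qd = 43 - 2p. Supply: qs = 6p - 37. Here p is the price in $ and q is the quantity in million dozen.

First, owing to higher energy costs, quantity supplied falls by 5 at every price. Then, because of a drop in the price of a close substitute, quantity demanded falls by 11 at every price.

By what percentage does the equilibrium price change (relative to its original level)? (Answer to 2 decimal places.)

-7.50

Initially, 43 - 2p = 6p - 37, so 80 = 8p and p = 10, q = 23.
The new curves are qd = 32 - 2p (demand) and qs = 6p - 42 (supply).
New equilibrium: 32 - 2p = 6p - 42 ⇒ 74 = 8p ⇒ p = 9.25, q = 13.5.
%Δp = (9.25 − 10) / 10 × 100 = -7.50%.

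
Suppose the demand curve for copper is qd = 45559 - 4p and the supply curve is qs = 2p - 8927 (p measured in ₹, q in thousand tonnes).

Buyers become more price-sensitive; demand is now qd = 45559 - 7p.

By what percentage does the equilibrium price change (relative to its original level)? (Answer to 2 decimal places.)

-33.33

Before the shock: 45559 - 4p = 2p - 8927 ⇒ 54486 = 6p ⇒ p = 9081, q = 9235.
After the shift, demand is qd = 45559 - 7p and supply is qs = 2p - 8927.
Clearing the new market: 45559 - 7p = 2p - 8927, so p = 6054 and q = 3181.
%Δp = (6054 − 9081) / 9081 × 100 = -33.33%.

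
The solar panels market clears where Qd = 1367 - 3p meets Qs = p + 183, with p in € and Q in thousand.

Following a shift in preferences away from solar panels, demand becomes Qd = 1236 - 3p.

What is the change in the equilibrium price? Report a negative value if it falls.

Initially, 1367 - 3p = p + 183, so 1184 = 4p and p = 296, Q = 479.
The shock moves the curves to Qd = 1236 - 3p and Qs = p + 183.
Clearing the new market: 1236 - 3p = p + 183, so p = 263.25 and Q = 446.25.
Δp = 263.25 − 296 = -32.75.

-32.75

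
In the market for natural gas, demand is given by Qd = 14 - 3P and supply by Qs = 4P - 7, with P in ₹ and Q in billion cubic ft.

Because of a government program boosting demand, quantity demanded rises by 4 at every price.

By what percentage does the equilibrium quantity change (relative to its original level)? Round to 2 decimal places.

+45.71

Original equilibrium: 14 - 3P = 4P - 7 gives 21 = 7P, so P = 3 and Q = 5.
The shock moves the curves to Qd = 18 - 3P and Qs = 4P - 7.
Clearing the new market: 18 - 3P = 4P - 7, so P = 25/7 ≈ 3.5714 and Q = 51/7 ≈ 7.2857.
%ΔQ = (7.2857 − 5) / 5 × 100 = +45.71%.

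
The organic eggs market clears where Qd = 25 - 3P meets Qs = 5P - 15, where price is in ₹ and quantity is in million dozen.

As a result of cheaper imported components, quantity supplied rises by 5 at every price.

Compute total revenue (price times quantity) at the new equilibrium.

51.953125

Initially, 25 - 3P = 5P - 15, so 40 = 8P and P = 5, Q = 10.
With the change applied: demand Qd = 25 - 3P, supply Qs = 5P - 10.
Clearing the new market: 25 - 3P = 5P - 10, so P = 4.375 and Q = 11.875.
New expenditure = 4.375 × 11.875 = 51.953125.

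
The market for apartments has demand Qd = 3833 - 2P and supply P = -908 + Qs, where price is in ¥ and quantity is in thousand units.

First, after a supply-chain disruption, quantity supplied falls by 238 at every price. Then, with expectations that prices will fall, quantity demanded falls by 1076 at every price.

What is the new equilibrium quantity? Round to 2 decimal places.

1365.67

Solve the original market: 3833 - 2P = P + 908, hence P = 975 and Q = 1883.
After the shift, demand is Qd = 2757 - 2P and supply is Qs = P + 670.
Equate the new curves: 2757 - 2P = P + 670, giving 2087 = 3P, P = 2087/3 ≈ 695.6667, Q = 4097/3 ≈ 1365.6667.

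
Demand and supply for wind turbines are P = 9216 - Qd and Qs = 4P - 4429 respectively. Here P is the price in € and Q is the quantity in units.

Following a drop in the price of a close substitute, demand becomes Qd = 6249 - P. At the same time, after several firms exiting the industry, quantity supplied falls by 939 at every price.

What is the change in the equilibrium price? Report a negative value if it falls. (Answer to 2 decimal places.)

-405.60

Solve the original market: 9216 - P = 4P - 4429, hence P = 2729 and Q = 6487.
With the change applied: demand Qd = 6249 - P, supply Qs = 4P - 5368.
Equate the new curves: 6249 - P = 4P - 5368, giving 11617 = 5P, P = 2323.4, Q = 3925.6.
ΔP = 2323.4 − 2729 = -405.60.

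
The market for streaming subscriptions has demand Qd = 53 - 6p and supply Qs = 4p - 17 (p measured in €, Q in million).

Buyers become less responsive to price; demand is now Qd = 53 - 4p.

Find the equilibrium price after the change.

Original equilibrium: 53 - 6p = 4p - 17 gives 70 = 10p, so p = 7 and Q = 11.
The shock moves the curves to Qd = 53 - 4p and Qs = 4p - 17.
Clearing the new market: 53 - 4p = 4p - 17, so p = 8.75 and Q = 18.

8.75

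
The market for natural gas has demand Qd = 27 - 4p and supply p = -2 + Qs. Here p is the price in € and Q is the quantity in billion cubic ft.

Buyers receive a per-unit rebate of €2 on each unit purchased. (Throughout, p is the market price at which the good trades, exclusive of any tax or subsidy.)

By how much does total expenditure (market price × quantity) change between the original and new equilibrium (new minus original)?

+21.76

Initially, 27 - 4p = p + 2, so 25 = 5p and p = 5, Q = 7.
Since buyers' out-of-pocket price is the market price minus the rebate, the effective demand curve becomes Qd = 35 - 4p.
Setting them equal: 35 - 4p = p + 2 → 33 = 5p, so p = 6.6 and Q = 8.6.
Expenditure moves from 5×7 = 35 to 6.6×8.6 = 56.76; change = +21.76.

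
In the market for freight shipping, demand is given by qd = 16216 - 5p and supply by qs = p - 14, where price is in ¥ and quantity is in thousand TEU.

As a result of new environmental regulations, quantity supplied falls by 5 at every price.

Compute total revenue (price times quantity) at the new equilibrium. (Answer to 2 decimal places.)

7270123.19

Original equilibrium: 16216 - 5p = p - 14 gives 16230 = 6p, so p = 2705 and q = 2691.
After the shift, demand is qd = 16216 - 5p and supply is qs = p - 19.
Clearing the new market: 16216 - 5p = p - 19, so p = 16235/6 ≈ 2705.8333 and q = 16121/6 ≈ 2686.8333.
New expenditure = 2705.8333 × 2686.8333 = 7270123.19.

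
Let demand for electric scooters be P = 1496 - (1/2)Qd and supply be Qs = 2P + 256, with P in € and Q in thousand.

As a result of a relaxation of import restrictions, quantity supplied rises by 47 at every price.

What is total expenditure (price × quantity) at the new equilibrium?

1107531.875

Solve the original market: 2992 - 2P = 2P + 256, hence P = 684 and Q = 1624.
The shock moves the curves to Qd = 2992 - 2P and Qs = 2P + 303.
Setting them equal: 2992 - 2P = 2P + 303 → 2689 = 4P, so P = 672.25 and Q = 1647.5.
New expenditure = 672.25 × 1647.5 = 1107531.875.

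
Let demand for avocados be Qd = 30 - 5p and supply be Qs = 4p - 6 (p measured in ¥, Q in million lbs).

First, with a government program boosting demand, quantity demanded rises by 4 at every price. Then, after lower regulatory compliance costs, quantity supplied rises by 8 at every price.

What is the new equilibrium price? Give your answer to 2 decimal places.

Solve the original market: 30 - 5p = 4p - 6, hence p = 4 and Q = 10.
With the change applied: demand Qd = 34 - 5p, supply Qs = 4p + 2.
New equilibrium: 34 - 5p = 4p + 2 ⇒ 32 = 9p ⇒ p = 32/9 ≈ 3.5556, Q = 146/9 ≈ 16.2222.

3.56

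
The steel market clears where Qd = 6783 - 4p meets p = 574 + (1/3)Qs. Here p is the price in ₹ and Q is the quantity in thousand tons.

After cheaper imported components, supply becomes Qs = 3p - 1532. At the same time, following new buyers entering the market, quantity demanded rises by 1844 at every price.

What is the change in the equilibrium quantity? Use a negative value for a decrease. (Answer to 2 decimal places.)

+898.86

Before the shock: 6783 - 4p = 3p - 1722 ⇒ 8505 = 7p ⇒ p = 1215, Q = 1923.
With the change applied: demand Qd = 8627 - 4p, supply Qs = 3p - 1532.
Setting them equal: 8627 - 4p = 3p - 1532 → 10159 = 7p, so p = 10159/7 ≈ 1451.2857 and Q = 19753/7 ≈ 2821.8571.
ΔQ = 2821.8571 − 1923 = +898.86.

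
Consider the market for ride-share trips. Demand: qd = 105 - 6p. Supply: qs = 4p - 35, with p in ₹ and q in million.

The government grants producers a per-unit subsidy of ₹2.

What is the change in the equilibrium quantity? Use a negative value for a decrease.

+4.8

Original equilibrium: 105 - 6p = 4p - 35 gives 140 = 10p, so p = 14 and q = 21.
Since sellers receive the price plus the subsidy, the effective supply curve becomes qs = 4p - 27.
New equilibrium: 105 - 6p = 4p - 27 ⇒ 132 = 10p ⇒ p = 13.2, q = 25.8.
Δq = 25.8 − 21 = +4.8.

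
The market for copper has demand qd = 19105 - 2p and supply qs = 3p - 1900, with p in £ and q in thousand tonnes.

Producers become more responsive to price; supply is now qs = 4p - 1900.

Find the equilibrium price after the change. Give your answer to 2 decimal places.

3500.83

Before the shock: 19105 - 2p = 3p - 1900 ⇒ 21005 = 5p ⇒ p = 4201, q = 10703.
The shock moves the curves to qd = 19105 - 2p and qs = 4p - 1900.
New equilibrium: 19105 - 2p = 4p - 1900 ⇒ 21005 = 6p ⇒ p = 21005/6 ≈ 3500.8333, q = 36310/3 ≈ 12103.3333.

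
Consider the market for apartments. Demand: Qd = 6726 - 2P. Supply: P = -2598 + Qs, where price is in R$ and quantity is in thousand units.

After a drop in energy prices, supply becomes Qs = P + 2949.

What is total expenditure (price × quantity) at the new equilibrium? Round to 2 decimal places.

Original equilibrium: 6726 - 2P = P + 2598 gives 4128 = 3P, so P = 1376 and Q = 3974.
With the change applied: demand Qd = 6726 - 2P, supply Qs = P + 2949.
Equate the new curves: 6726 - 2P = P + 2949, giving 3777 = 3P, P = 1259, Q = 4208.
New expenditure = 1259 × 4208 = 5297872.00.

5297872.00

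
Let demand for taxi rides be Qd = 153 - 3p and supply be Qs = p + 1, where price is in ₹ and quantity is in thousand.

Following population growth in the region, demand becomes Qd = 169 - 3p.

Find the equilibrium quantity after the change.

Initially, 153 - 3p = p + 1, so 152 = 4p and p = 38, Q = 39.
The new curves are Qd = 169 - 3p (demand) and Qs = p + 1 (supply).
New equilibrium: 169 - 3p = p + 1 ⇒ 168 = 4p ⇒ p = 42, Q = 43.

43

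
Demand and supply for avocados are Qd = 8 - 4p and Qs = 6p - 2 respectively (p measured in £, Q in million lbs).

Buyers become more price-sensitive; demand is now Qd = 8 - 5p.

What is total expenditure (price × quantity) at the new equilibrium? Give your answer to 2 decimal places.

3.14

Initially, 8 - 4p = 6p - 2, so 10 = 10p and p = 1, Q = 4.
The new curves are Qd = 8 - 5p (demand) and Qs = 6p - 2 (supply).
Clearing the new market: 8 - 5p = 6p - 2, so p = 10/11 ≈ 0.9091 and Q = 38/11 ≈ 3.4545.
New expenditure = 0.9091 × 3.4545 = 3.14.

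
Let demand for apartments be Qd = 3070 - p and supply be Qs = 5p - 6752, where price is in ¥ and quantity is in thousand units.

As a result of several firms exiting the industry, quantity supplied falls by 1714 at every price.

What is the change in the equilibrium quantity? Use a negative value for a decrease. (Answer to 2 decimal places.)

Solve the original market: 3070 - p = 5p - 6752, hence p = 1637 and Q = 1433.
The new curves are Qd = 3070 - p (demand) and Qs = 5p - 8466 (supply).
New equilibrium: 3070 - p = 5p - 8466 ⇒ 11536 = 6p ⇒ p = 5768/3 ≈ 1922.6667, Q = 3442/3 ≈ 1147.3333.
ΔQ = 1147.3333 − 1433 = -285.67.

-285.67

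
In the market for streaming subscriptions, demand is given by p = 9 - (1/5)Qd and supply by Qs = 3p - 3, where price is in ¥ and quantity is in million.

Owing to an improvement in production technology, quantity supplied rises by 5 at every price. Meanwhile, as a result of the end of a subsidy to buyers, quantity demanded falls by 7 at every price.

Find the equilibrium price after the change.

Initially, 45 - 5p = 3p - 3, so 48 = 8p and p = 6, Q = 15.
The shock moves the curves to Qd = 38 - 5p and Qs = 3p + 2.
New equilibrium: 38 - 5p = 3p + 2 ⇒ 36 = 8p ⇒ p = 4.5, Q = 15.5.

4.5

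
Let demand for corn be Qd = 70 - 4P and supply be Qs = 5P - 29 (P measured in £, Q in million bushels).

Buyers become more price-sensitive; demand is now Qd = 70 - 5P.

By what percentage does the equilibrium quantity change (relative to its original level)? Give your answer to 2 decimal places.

Before the shock: 70 - 4P = 5P - 29 ⇒ 99 = 9P ⇒ P = 11, Q = 26.
With the change applied: demand Qd = 70 - 5P, supply Qs = 5P - 29.
Clearing the new market: 70 - 5P = 5P - 29, so P = 9.9 and Q = 20.5.
%ΔQ = (20.5 − 26) / 26 × 100 = -21.15%.

-21.15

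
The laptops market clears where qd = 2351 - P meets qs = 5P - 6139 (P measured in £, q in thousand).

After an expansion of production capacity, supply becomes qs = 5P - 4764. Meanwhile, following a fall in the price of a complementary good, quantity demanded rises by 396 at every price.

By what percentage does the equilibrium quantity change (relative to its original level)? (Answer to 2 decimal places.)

+59.74

Original equilibrium: 2351 - P = 5P - 6139 gives 8490 = 6P, so P = 1415 and q = 936.
The new curves are qd = 2747 - P (demand) and qs = 5P - 4764 (supply).
New equilibrium: 2747 - P = 5P - 4764 ⇒ 7511 = 6P ⇒ P = 7511/6 ≈ 1251.8333, q = 8971/6 ≈ 1495.1667.
%Δq = (1495.1667 − 936) / 936 × 100 = +59.74%.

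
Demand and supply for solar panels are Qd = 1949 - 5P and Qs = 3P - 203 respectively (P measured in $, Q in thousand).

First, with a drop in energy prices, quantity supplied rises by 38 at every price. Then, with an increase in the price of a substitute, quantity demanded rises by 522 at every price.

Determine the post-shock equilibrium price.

Solve the original market: 1949 - 5P = 3P - 203, hence P = 269 and Q = 604.
The shock moves the curves to Qd = 2471 - 5P and Qs = 3P - 165.
Equate the new curves: 2471 - 5P = 3P - 165, giving 2636 = 8P, P = 329.5, Q = 823.5.

329.5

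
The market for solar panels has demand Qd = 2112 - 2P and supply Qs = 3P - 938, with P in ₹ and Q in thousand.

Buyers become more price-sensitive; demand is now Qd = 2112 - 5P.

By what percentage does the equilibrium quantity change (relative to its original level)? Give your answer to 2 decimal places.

-76.93

Original equilibrium: 2112 - 2P = 3P - 938 gives 3050 = 5P, so P = 610 and Q = 892.
The shock moves the curves to Qd = 2112 - 5P and Qs = 3P - 938.
Setting them equal: 2112 - 5P = 3P - 938 → 3050 = 8P, so P = 381.25 and Q = 205.75.
%ΔQ = (205.75 − 892) / 892 × 100 = -76.93%.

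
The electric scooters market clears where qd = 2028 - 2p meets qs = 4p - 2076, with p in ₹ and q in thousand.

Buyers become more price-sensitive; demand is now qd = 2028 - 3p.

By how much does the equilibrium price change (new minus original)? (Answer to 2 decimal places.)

-97.71

Original equilibrium: 2028 - 2p = 4p - 2076 gives 4104 = 6p, so p = 684 and q = 660.
The new curves are qd = 2028 - 3p (demand) and qs = 4p - 2076 (supply).
Setting them equal: 2028 - 3p = 4p - 2076 → 4104 = 7p, so p = 4104/7 ≈ 586.2857 and q = 1884/7 ≈ 269.1429.
Δp = 586.2857 − 684 = -97.71.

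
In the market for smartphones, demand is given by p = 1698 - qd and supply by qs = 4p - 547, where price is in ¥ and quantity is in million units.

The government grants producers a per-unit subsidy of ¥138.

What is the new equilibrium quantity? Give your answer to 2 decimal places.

1359.40

Original equilibrium: 1698 - p = 4p - 547 gives 2245 = 5p, so p = 449 and q = 1249.
Since sellers receive the price plus the subsidy, the effective supply curve becomes qs = 4p + 5.
Clearing the new market: 1698 - p = 4p + 5, so p = 338.6 and q = 1359.4.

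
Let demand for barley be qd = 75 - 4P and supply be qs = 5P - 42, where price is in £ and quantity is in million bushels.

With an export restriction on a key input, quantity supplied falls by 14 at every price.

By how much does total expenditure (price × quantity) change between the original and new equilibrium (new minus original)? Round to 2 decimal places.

-54.79

Original equilibrium: 75 - 4P = 5P - 42 gives 117 = 9P, so P = 13 and q = 23.
The shock moves the curves to qd = 75 - 4P and qs = 5P - 56.
Clearing the new market: 75 - 4P = 5P - 56, so P = 131/9 ≈ 14.5556 and q = 151/9 ≈ 16.7778.
Expenditure moves from 13×23 = 299 to 14.5556×16.7778 = 244.2099; change = -54.79.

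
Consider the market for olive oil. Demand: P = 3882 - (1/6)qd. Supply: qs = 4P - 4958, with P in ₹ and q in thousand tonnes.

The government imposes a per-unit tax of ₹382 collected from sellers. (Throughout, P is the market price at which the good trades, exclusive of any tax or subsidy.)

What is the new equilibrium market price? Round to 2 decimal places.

Initially, 23292 - 6P = 4P - 4958, so 28250 = 10P and P = 2825, q = 6342.
Since sellers keep the price net of the tax, the effective supply curve becomes qs = 4P - 6486.
Clearing the new market: 23292 - 6P = 4P - 6486, so P = 2977.8 and q = 5425.2.

2977.80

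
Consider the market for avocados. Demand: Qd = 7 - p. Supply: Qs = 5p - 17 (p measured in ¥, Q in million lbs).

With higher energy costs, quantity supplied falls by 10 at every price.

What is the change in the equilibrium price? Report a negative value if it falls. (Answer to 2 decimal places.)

+1.67

Initially, 7 - p = 5p - 17, so 24 = 6p and p = 4, Q = 3.
The shock moves the curves to Qd = 7 - p and Qs = 5p - 27.
Clearing the new market: 7 - p = 5p - 27, so p = 17/3 ≈ 5.6667 and Q = 4/3 ≈ 1.3333.
Δp = 5.6667 − 4 = +1.67.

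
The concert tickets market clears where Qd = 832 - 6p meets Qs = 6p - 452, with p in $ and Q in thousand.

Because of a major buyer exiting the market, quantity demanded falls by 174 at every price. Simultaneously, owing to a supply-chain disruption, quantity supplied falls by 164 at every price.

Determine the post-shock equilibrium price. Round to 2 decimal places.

Solve the original market: 832 - 6p = 6p - 452, hence p = 107 and Q = 190.
With the change applied: demand Qd = 658 - 6p, supply Qs = 6p - 616.
Equate the new curves: 658 - 6p = 6p - 616, giving 1274 = 12p, p = 637/6 ≈ 106.1667, Q = 21.

106.17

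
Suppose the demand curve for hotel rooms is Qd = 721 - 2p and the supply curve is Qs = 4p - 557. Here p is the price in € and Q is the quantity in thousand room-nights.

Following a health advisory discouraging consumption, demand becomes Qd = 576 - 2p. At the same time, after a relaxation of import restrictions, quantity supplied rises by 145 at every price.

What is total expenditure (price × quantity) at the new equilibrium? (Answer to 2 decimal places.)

40617.78

Initially, 721 - 2p = 4p - 557, so 1278 = 6p and p = 213, Q = 295.
The new curves are Qd = 576 - 2p (demand) and Qs = 4p - 412 (supply).
Equate the new curves: 576 - 2p = 4p - 412, giving 988 = 6p, p = 494/3 ≈ 164.6667, Q = 740/3 ≈ 246.6667.
New expenditure = 164.6667 × 246.6667 = 40617.78.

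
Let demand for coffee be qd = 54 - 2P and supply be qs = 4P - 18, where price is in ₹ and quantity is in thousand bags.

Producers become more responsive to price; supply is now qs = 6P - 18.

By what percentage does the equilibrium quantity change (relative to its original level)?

+20

Solve the original market: 54 - 2P = 4P - 18, hence P = 12 and q = 30.
The new curves are qd = 54 - 2P (demand) and qs = 6P - 18 (supply).
Clearing the new market: 54 - 2P = 6P - 18, so P = 9 and q = 36.
%Δq = (36 − 30) / 30 × 100 = +20%.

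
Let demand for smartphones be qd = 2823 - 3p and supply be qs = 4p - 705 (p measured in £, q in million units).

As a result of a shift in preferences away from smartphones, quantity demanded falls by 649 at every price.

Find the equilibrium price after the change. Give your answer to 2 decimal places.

411.29

Solve the original market: 2823 - 3p = 4p - 705, hence p = 504 and q = 1311.
After the shift, demand is qd = 2174 - 3p and supply is qs = 4p - 705.
New equilibrium: 2174 - 3p = 4p - 705 ⇒ 2879 = 7p ⇒ p = 2879/7 ≈ 411.2857, q = 6581/7 ≈ 940.1429.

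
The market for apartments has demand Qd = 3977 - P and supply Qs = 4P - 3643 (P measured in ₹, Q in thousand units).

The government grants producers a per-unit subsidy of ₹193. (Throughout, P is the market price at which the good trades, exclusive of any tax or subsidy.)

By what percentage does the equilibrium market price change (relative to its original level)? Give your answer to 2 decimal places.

-10.13

Solve the original market: 3977 - P = 4P - 3643, hence P = 1524 and Q = 2453.
Since sellers receive the price plus the subsidy, the effective supply curve becomes Qs = 4P - 2871.
Setting them equal: 3977 - P = 4P - 2871 → 6848 = 5P, so P = 1369.6 and Q = 2607.4.
%ΔP = (1369.6 − 1524) / 1524 × 100 = -10.13%.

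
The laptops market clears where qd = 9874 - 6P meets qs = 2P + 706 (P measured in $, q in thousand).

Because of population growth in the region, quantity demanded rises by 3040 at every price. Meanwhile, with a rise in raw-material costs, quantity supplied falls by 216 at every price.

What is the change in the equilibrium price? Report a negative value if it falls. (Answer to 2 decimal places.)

+407.00

Initially, 9874 - 6P = 2P + 706, so 9168 = 8P and P = 1146, q = 2998.
The shock moves the curves to qd = 12914 - 6P and qs = 2P + 490.
New equilibrium: 12914 - 6P = 2P + 490 ⇒ 12424 = 8P ⇒ P = 1553, q = 3596.
ΔP = 1553 − 1146 = +407.00.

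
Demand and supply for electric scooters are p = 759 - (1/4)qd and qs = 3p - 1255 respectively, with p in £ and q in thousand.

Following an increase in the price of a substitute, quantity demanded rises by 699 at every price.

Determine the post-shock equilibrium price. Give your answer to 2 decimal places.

712.86

Initially, 3036 - 4p = 3p - 1255, so 4291 = 7p and p = 613, q = 584.
The shock moves the curves to qd = 3735 - 4p and qs = 3p - 1255.
Equate the new curves: 3735 - 4p = 3p - 1255, giving 4990 = 7p, p = 4990/7 ≈ 712.8571, q = 6185/7 ≈ 883.5714.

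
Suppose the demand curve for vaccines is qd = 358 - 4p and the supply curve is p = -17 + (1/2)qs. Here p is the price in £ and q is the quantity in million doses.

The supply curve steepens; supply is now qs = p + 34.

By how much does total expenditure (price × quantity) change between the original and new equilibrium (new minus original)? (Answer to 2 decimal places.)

-1265.76

Original equilibrium: 358 - 4p = 2p + 34 gives 324 = 6p, so p = 54 and q = 142.
The shock moves the curves to qd = 358 - 4p and qs = p + 34.
Setting them equal: 358 - 4p = p + 34 → 324 = 5p, so p = 64.8 and q = 98.8.
Expenditure moves from 54×142 = 7668 to 64.8×98.8 = 6402.24; change = -1265.76.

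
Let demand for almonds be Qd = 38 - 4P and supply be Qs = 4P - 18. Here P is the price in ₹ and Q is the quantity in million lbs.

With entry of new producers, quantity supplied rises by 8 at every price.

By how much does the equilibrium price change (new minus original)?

-1

Initially, 38 - 4P = 4P - 18, so 56 = 8P and P = 7, Q = 10.
After the shift, demand is Qd = 38 - 4P and supply is Qs = 4P - 10.
New equilibrium: 38 - 4P = 4P - 10 ⇒ 48 = 8P ⇒ P = 6, Q = 14.
ΔP = 6 − 7 = -1.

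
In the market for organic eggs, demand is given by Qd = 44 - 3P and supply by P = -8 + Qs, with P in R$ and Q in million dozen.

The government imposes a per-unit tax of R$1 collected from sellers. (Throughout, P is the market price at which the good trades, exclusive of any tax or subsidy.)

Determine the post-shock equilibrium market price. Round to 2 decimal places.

Original equilibrium: 44 - 3P = P + 8 gives 36 = 4P, so P = 9 and Q = 17.
Since sellers keep the price net of the tax, the effective supply curve becomes Qs = P + 7.
Setting them equal: 44 - 3P = P + 7 → 37 = 4P, so P = 9.25 and Q = 16.25.

9.25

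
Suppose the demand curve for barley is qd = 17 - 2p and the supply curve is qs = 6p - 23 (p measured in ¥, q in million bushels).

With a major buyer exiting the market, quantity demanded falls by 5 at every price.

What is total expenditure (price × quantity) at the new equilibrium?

14.21875

Original equilibrium: 17 - 2p = 6p - 23 gives 40 = 8p, so p = 5 and q = 7.
The shock moves the curves to qd = 12 - 2p and qs = 6p - 23.
Clearing the new market: 12 - 2p = 6p - 23, so p = 4.375 and q = 3.25.
New expenditure = 4.375 × 3.25 = 14.21875.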